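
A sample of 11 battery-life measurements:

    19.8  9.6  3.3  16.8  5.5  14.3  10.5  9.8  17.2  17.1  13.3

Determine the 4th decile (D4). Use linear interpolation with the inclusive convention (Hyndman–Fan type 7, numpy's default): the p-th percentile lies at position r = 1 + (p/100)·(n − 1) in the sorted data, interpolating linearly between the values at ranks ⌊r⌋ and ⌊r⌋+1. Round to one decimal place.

Sorted: 3.3, 5.5, 9.6, 9.8, 10.5, 13.3, 14.3, 16.8, 17.1, 17.2, 19.8.
n = 11.
r = 1 + (40/100)·(11 − 1) = 1 + 4 = 5.
r is an integer, so P40 is the value at rank 5: 10.5.

10.5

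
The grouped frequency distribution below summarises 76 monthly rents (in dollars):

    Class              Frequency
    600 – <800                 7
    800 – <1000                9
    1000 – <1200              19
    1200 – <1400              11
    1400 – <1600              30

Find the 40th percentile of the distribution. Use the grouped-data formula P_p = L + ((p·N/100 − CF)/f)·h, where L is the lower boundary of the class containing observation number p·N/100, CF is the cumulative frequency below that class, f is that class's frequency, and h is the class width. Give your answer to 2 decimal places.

N = 76; target position k = 40/100 · 76 = 30.4.
Cumulative frequencies: 7, 16, 35, 46, 76.
Observation 30.4 falls in the class 1000 – <1200.
L = 1000, CF = 16, f = 19, h = 200.
P40 = 1000 + ((30.4 − 16)/19)·200 = 1000 + 151.579 = 1151.58.

1151.58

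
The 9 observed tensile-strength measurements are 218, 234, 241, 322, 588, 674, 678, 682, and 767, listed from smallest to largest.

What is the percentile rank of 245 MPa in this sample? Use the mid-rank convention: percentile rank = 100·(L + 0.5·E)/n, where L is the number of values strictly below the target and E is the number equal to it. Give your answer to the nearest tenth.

33.3

Count below 245: L = 3; count equal: E = 0; n = 9.
Percentile rank = 100·(3 + 0.5·0)/9 = 100·3/9 = 33.33.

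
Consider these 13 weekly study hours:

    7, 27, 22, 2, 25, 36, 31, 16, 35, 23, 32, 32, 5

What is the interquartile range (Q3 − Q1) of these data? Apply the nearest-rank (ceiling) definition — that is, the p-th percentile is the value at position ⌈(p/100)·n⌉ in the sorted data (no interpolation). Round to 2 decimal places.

Sorted: 2, 5, 7, 16, 22, 23, 25, 27, 31, 32, 32, 35, 36.
n = 13.
P25: rank ⌈25/100·13⌉ = 4 → 16.
P75: rank ⌈75/100·13⌉ = 10 → 32.
Difference: 32 − 16 = 16.

16.00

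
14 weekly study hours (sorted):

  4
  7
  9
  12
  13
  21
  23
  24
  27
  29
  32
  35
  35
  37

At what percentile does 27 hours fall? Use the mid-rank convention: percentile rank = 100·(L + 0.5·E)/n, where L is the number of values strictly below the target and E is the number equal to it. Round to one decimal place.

60.7

Count below 27: L = 8; count equal: E = 1; n = 14.
Percentile rank = 100·(8 + 0.5·1)/14 = 100·8.5/14 = 60.71.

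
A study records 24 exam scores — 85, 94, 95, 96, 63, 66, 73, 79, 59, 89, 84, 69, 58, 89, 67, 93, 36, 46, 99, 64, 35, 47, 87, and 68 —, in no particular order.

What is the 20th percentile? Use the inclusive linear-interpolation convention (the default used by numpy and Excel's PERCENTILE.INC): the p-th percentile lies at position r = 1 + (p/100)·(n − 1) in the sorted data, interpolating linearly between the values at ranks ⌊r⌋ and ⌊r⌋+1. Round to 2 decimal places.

Sorted: 35, 36, 46, 47, 58, 59, 63, 64, 66, 67, 68, 69, 73, 79, 84, 85, 87, 89, 89, 93, 94, 95, 96, 99.
n = 24.
r = 1 + (20/100)·(24 − 1) = 1 + 4.6 = 5.6.
Rank 5 is 58 and rank 6 is 59.
Interpolate: 58 + 0.6·(59 − 58) = 58 + 0.6·1 = 58.6.

58.60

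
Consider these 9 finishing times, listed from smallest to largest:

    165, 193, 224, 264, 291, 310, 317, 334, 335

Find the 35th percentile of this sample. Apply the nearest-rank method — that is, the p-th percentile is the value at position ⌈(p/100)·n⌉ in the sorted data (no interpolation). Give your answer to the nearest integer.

264

n = 9.
Position = ⌈35/100 · 9⌉ = ⌈3.15⌉ = 4.
The value at rank 4 is 264.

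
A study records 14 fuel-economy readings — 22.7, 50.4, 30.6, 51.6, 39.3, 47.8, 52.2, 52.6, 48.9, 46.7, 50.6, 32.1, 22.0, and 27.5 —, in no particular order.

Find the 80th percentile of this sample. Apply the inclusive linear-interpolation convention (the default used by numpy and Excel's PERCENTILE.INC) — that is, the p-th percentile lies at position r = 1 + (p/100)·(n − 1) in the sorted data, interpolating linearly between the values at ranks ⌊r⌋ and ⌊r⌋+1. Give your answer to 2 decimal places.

51.00

Sorted: 22.0, 22.7, 27.5, 30.6, 32.1, 39.3, 46.7, 47.8, 48.9, 50.4, 50.6, 51.6, 52.2, 52.6.
n = 14.
r = 1 + (80/100)·(14 − 1) = 1 + 10.4 = 11.4.
Rank 11 is 50.6 and rank 12 is 51.6.
Interpolate: 50.6 + 0.4·(51.6 − 50.6) = 50.6 + 0.4·1 = 51.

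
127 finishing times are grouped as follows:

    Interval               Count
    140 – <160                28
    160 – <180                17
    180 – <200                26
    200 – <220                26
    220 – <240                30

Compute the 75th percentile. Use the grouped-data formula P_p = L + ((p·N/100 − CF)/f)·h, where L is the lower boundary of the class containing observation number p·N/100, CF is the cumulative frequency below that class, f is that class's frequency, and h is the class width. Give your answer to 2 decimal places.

218.65

N = 127; target position k = 75/100 · 127 = 95.25.
Cumulative frequencies: 28, 45, 71, 97, 127.
Observation 95.25 falls in the class 200 – <220.
L = 200, CF = 71, f = 26, h = 20.
P75 = 200 + ((95.25 − 71)/26)·20 = 200 + 18.6538 = 218.654.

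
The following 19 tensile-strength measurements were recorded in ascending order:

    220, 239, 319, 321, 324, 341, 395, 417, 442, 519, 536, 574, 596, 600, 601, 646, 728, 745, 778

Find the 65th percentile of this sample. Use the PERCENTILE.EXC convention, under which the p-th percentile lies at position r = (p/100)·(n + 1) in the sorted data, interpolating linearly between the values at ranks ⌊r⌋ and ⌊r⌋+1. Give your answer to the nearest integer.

n = 19.
r = (65/100)·(19 + 1) = 13.
r is an integer, so P65 is the value at rank 13: 596.

596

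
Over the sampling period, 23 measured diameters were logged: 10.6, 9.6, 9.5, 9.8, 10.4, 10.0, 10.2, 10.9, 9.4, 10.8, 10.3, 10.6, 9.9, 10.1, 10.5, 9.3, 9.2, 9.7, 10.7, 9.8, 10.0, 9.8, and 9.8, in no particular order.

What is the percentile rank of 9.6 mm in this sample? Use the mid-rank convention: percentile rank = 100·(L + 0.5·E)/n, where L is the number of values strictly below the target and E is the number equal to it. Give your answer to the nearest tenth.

Sorted: 9.2, 9.3, 9.4, 9.5, 9.6, 9.7, 9.8, 9.8, 9.8, 9.8, 9.9, 10.0, 10.0, 10.1, 10.2, 10.3, 10.4, 10.5, 10.6, 10.6, 10.7, 10.8, 10.9.
Count below 9.6: L = 4; count equal: E = 1; n = 23.
Percentile rank = 100·(4 + 0.5·1)/23 = 100·4.5/23 = 19.57.

19.6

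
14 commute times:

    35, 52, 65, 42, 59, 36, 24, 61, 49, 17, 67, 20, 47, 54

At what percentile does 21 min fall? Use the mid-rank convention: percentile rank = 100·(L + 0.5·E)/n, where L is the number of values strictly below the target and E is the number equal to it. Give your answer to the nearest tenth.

14.3

Sorted: 17, 20, 24, 35, 36, 42, 47, 49, 52, 54, 59, 61, 65, 67.
Count below 21: L = 2; count equal: E = 0; n = 14.
Percentile rank = 100·(2 + 0.5·0)/14 = 100·2/14 = 14.29.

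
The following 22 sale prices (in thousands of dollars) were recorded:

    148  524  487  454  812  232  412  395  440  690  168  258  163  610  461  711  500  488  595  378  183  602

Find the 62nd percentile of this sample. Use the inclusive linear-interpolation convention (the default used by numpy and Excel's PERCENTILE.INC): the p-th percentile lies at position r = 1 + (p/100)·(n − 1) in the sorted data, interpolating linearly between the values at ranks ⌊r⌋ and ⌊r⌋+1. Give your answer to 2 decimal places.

488.24

Sorted: 148, 163, 168, 183, 232, 258, 378, 395, 412, 440, 454, 461, 487, 488, 500, 524, 595, 602, 610, 690, 711, 812.
n = 22.
r = 1 + (62/100)·(22 − 1) = 1 + 13.02 = 14.02.
Rank 14 is 488 and rank 15 is 500.
Interpolate: 488 + 0.02·(500 − 488) = 488 + 0.02·12 = 488.24.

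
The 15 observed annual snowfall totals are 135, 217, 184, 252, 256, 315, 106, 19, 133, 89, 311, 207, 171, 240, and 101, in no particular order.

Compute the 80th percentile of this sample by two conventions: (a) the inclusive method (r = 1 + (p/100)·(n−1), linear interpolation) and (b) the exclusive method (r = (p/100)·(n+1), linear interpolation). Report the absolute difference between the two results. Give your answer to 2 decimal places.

Sorted: 19, 89, 101, 106, 133, 135, 171, 184, 207, 217, 240, 252, 256, 311, 315.
n = 15.
(a) r = 12.2; between ranks 12 (252) and 13 (256): 252.8.
(b) r = 12.8; between ranks 12 (252) and 13 (256): 255.2.
|252.8 − 255.2| = 2.4.

2.40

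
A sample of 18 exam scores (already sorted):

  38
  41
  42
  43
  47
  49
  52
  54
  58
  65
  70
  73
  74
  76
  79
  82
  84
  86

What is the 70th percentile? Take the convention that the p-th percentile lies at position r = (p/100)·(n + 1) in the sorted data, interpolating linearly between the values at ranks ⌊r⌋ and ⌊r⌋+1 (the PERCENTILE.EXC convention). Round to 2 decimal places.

n = 18.
r = (70/100)·(18 + 1) = 13.3.
Rank 13 is 74 and rank 14 is 76.
Interpolate: 74 + 0.3·(76 − 74) = 74 + 0.3·2 = 74.6.

74.60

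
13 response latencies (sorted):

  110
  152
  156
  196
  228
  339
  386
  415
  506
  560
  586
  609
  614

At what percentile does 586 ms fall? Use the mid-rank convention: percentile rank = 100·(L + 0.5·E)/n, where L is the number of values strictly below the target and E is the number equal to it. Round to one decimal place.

Count below 586: L = 10; count equal: E = 1; n = 13.
Percentile rank = 100·(10 + 0.5·1)/13 = 100·10.5/13 = 80.77.

80.8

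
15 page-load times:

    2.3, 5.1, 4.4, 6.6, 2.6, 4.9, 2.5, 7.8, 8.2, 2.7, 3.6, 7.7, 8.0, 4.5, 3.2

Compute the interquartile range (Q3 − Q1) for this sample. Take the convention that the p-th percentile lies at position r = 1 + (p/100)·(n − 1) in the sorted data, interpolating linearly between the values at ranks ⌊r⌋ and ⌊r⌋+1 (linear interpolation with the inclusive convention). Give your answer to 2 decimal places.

4.20

Sorted: 2.3, 2.5, 2.6, 2.7, 3.2, 3.6, 4.4, 4.5, 4.9, 5.1, 6.6, 7.7, 7.8, 8.0, 8.2.
n = 15.
P25: r = 4.5; ranks 4–5 are 2.7, 3.2; interpolating gives 2.95.
P75: r = 11.5; ranks 11–12 are 6.6, 7.7; interpolating gives 7.15.
Difference: 7.15 − 2.95 = 4.2.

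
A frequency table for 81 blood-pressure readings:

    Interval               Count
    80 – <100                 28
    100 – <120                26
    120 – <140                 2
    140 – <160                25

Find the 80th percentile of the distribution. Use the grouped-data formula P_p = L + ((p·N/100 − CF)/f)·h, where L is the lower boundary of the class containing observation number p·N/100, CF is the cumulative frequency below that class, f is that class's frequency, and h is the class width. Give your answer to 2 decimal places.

N = 81; target position k = 80/100 · 81 = 64.8.
Cumulative frequencies: 28, 54, 56, 81.
Observation 64.8 falls in the class 140 – <160.
L = 140, CF = 56, f = 25, h = 20.
P80 = 140 + ((64.8 − 56)/25)·20 = 140 + 7.04 = 147.04.

147.04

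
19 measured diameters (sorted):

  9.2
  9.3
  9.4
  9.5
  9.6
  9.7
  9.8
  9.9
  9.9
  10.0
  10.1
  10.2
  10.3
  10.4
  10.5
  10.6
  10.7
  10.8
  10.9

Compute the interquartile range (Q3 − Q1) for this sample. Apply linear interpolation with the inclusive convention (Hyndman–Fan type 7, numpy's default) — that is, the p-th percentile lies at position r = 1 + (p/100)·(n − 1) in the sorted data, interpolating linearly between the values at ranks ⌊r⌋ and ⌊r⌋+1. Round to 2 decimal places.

0.80

n = 19.
P25: r = 5.5; ranks 5–6 are 9.6, 9.7; interpolating gives 9.65.
P75: r = 14.5; ranks 14–15 are 10.4, 10.5; interpolating gives 10.45.
Difference: 10.45 − 9.65 = 0.8.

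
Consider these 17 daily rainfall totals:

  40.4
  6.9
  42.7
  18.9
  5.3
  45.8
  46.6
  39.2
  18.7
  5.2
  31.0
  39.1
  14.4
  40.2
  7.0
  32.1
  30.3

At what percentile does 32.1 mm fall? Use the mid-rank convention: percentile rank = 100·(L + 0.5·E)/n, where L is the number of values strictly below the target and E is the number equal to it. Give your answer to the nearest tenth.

55.9

Sorted: 5.2, 5.3, 6.9, 7.0, 14.4, 18.7, 18.9, 30.3, 31.0, 32.1, 39.1, 39.2, 40.2, 40.4, 42.7, 45.8, 46.6.
Count below 32.1: L = 9; count equal: E = 1; n = 17.
Percentile rank = 100·(9 + 0.5·1)/17 = 100·9.5/17 = 55.88.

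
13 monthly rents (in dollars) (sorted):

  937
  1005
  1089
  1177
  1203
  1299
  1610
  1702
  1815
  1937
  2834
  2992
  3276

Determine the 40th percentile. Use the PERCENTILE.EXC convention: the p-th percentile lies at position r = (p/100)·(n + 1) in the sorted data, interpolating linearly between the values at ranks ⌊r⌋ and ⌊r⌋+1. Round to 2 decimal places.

1260.60

n = 13.
r = (40/100)·(13 + 1) = 5.6.
Rank 5 is 1203 and rank 6 is 1299.
Interpolate: 1203 + 0.6·(1299 − 1203) = 1203 + 0.6·96 = 1260.6.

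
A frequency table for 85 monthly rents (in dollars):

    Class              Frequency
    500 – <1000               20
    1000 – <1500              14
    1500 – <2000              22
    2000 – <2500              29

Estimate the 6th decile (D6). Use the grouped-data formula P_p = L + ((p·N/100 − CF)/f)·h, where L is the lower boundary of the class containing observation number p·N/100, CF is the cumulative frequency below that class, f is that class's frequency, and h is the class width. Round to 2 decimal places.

1886.36

N = 85; target position k = 60/100 · 85 = 51.
Cumulative frequencies: 20, 34, 56, 85.
Observation 51 falls in the class 1500 – <2000.
L = 1500, CF = 34, f = 22, h = 500.
P60 = 1500 + ((51 − 34)/22)·500 = 1500 + 386.364 = 1886.36.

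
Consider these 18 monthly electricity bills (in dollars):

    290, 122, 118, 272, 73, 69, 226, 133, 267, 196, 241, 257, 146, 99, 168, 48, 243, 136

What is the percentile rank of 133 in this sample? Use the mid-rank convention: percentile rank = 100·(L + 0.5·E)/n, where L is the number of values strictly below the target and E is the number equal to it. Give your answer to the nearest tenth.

36.1

Sorted: 48, 69, 73, 99, 118, 122, 133, 136, 146, 168, 196, 226, 241, 243, 257, 267, 272, 290.
Count below 133: L = 6; count equal: E = 1; n = 18.
Percentile rank = 100·(6 + 0.5·1)/18 = 100·6.5/18 = 36.11.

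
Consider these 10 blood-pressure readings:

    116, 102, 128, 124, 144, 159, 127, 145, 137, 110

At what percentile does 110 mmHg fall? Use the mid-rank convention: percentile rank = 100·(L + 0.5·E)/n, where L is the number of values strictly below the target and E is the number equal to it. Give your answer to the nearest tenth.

Sorted: 102, 110, 116, 124, 127, 128, 137, 144, 145, 159.
Count below 110: L = 1; count equal: E = 1; n = 10.
Percentile rank = 100·(1 + 0.5·1)/10 = 100·1.5/10 = 15.

15.0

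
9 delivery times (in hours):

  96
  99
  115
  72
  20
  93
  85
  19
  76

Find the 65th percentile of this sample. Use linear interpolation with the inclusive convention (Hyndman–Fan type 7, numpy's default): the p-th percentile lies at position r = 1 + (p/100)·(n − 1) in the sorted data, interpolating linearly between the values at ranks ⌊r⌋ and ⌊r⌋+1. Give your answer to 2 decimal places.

93.60

Sorted: 19, 20, 72, 76, 85, 93, 96, 99, 115.
n = 9.
r = 1 + (65/100)·(9 − 1) = 1 + 5.2 = 6.2.
Rank 6 is 93 and rank 7 is 96.
Interpolate: 93 + 0.2·(96 − 93) = 93 + 0.2·3 = 93.6.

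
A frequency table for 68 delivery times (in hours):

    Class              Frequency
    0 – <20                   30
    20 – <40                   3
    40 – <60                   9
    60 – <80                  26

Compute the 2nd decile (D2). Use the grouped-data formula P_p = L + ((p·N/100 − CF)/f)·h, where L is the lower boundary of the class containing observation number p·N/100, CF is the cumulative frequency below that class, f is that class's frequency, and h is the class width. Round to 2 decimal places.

9.07

N = 68; target position k = 20/100 · 68 = 13.6.
Cumulative frequencies: 30, 33, 42, 68.
Observation 13.6 falls in the class 0 – <20.
L = 0, CF = 0, f = 30, h = 20.
P20 = 0 + ((13.6 − 0)/30)·20 = 0 + 9.06667 = 9.06667.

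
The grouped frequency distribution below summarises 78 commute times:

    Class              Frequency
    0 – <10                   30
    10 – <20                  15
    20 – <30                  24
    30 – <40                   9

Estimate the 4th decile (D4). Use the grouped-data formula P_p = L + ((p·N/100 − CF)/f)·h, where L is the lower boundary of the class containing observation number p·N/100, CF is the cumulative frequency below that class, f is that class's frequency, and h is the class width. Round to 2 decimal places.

10.80

N = 78; target position k = 40/100 · 78 = 31.2.
Cumulative frequencies: 30, 45, 69, 78.
Observation 31.2 falls in the class 10 – <20.
L = 10, CF = 30, f = 15, h = 10.
P40 = 10 + ((31.2 − 30)/15)·10 = 10 + 0.8 = 10.8.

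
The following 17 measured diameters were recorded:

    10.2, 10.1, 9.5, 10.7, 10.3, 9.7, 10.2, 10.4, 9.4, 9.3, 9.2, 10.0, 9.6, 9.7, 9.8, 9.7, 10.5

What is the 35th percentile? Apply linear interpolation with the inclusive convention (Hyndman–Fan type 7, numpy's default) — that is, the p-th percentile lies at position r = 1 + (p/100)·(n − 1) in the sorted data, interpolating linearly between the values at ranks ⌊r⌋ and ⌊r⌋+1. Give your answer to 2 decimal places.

9.70

Sorted: 9.2, 9.3, 9.4, 9.5, 9.6, 9.7, 9.7, 9.7, 9.8, 10.0, 10.1, 10.2, 10.2, 10.3, 10.4, 10.5, 10.7.
n = 17.
r = 1 + (35/100)·(17 − 1) = 1 + 5.6 = 6.6.
Rank 6 is 9.7 and rank 7 is 9.7.
Interpolate: 9.7 + 0.6·(9.7 − 9.7) = 9.7 + 0.6·0 = 9.7.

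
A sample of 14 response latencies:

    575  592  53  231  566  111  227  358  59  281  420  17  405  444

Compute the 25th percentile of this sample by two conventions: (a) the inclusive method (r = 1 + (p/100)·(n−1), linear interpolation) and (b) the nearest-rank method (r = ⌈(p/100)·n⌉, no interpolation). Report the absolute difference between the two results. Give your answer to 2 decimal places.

29.00

Sorted: 17, 53, 59, 111, 227, 231, 281, 358, 405, 420, 444, 566, 575, 592.
n = 14.
(a) r = 4.25; between ranks 4 (111) and 5 (227): 140.
(b) the nearest-rank method: rank 4 → 111.
|140 − 111| = 29.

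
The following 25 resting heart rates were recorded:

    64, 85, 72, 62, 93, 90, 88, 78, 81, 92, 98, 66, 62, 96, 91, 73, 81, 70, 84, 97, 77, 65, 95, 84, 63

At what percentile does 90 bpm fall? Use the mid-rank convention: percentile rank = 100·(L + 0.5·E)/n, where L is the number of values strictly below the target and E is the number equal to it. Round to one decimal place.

Sorted: 62, 62, 63, 64, 65, 66, 70, 72, 73, 77, 78, 81, 81, 84, 84, 85, 88, 90, 91, 92, 93, 95, 96, 97, 98.
Count below 90: L = 17; count equal: E = 1; n = 25.
Percentile rank = 100·(17 + 0.5·1)/25 = 100·17.5/25 = 70.

70.0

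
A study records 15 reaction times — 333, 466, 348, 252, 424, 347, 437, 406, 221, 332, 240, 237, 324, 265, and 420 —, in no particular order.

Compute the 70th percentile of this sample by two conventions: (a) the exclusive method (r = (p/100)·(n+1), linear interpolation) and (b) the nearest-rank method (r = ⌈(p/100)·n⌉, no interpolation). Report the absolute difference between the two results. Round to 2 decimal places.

Sorted: 221, 237, 240, 252, 265, 324, 332, 333, 347, 348, 406, 420, 424, 437, 466.
n = 15.
(a) r = 11.2; between ranks 11 (406) and 12 (420): 408.8.
(b) the nearest-rank method: rank 11 → 406.
|408.8 − 406| = 2.8.

2.80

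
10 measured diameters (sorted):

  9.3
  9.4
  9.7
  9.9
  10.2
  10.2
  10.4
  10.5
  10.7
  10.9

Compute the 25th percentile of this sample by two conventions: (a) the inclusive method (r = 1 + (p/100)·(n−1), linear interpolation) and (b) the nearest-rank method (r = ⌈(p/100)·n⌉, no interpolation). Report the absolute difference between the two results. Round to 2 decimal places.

n = 10.
(a) r = 3.25; between ranks 3 (9.7) and 4 (9.9): 9.75.
(b) the nearest-rank method: rank 3 → 9.7.
|9.75 − 9.7| = 0.05.

0.05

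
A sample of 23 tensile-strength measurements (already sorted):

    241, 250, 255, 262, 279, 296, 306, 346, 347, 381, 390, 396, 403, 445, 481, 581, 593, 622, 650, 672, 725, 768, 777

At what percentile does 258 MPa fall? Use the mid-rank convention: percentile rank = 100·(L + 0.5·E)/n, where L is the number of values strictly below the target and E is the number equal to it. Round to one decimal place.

13.0

Count below 258: L = 3; count equal: E = 0; n = 23.
Percentile rank = 100·(3 + 0.5·0)/23 = 100·3/23 = 13.04.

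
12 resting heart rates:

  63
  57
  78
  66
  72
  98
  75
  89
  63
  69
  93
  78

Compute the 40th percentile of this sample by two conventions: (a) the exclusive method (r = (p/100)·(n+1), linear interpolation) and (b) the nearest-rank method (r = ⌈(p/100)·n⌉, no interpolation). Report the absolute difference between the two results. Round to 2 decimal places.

Sorted: 57, 63, 63, 66, 69, 72, 75, 78, 78, 89, 93, 98.
n = 12.
(a) r = 5.2; between ranks 5 (69) and 6 (72): 69.6.
(b) the nearest-rank method: rank 5 → 69.
|69.6 − 69| = 0.6.

0.60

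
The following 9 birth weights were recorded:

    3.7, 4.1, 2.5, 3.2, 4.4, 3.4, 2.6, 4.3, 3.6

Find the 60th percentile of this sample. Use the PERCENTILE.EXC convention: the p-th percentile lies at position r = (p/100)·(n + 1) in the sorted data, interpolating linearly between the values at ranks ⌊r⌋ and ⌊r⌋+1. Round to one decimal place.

Sorted: 2.5, 2.6, 3.2, 3.4, 3.6, 3.7, 4.1, 4.3, 4.4.
n = 9.
r = (60/100)·(9 + 1) = 6.
r is an integer, so P60 is the value at rank 6: 3.7.

3.7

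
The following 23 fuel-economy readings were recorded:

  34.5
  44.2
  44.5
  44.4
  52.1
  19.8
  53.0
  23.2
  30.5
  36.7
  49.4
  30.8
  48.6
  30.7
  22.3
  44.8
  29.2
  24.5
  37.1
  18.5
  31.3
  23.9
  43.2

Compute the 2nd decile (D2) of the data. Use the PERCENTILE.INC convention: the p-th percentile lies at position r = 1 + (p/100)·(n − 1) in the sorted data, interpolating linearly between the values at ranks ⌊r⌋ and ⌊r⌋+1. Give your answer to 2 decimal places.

Sorted: 18.5, 19.8, 22.3, 23.2, 23.9, 24.5, 29.2, 30.5, 30.7, 30.8, 31.3, 34.5, 36.7, 37.1, 43.2, 44.2, 44.4, 44.5, 44.8, 48.6, 49.4, 52.1, 53.0.
n = 23.
r = 1 + (20/100)·(23 − 1) = 1 + 4.4 = 5.4.
Rank 5 is 23.9 and rank 6 is 24.5.
Interpolate: 23.9 + 0.4·(24.5 − 23.9) = 23.9 + 0.4·0.6 = 24.14.

24.14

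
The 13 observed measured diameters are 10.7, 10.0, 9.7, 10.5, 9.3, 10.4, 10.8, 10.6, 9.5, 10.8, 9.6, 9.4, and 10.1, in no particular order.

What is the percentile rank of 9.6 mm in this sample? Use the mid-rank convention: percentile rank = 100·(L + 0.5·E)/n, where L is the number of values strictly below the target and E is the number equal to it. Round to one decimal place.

Sorted: 9.3, 9.4, 9.5, 9.6, 9.7, 10.0, 10.1, 10.4, 10.5, 10.6, 10.7, 10.8, 10.8.
Count below 9.6: L = 3; count equal: E = 1; n = 13.
Percentile rank = 100·(3 + 0.5·1)/13 = 100·3.5/13 = 26.92.

26.9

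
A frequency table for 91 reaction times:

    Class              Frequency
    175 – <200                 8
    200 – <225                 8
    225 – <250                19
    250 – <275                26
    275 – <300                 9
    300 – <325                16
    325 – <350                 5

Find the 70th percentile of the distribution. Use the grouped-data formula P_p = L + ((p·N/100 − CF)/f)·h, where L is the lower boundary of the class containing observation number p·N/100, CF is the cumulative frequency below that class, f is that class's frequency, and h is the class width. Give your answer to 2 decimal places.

282.50

N = 91; target position k = 70/100 · 91 = 63.7.
Cumulative frequencies: 8, 16, 35, 61, 70, 86, 91.
Observation 63.7 falls in the class 275 – <300.
L = 275, CF = 61, f = 9, h = 25.
P70 = 275 + ((63.7 − 61)/9)·25 = 275 + 7.5 = 282.5.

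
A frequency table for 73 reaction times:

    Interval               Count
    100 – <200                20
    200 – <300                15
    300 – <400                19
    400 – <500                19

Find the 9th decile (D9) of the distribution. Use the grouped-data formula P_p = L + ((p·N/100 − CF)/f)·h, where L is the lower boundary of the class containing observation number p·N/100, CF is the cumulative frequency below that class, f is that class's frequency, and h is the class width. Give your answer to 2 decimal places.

N = 73; target position k = 90/100 · 73 = 65.7.
Cumulative frequencies: 20, 35, 54, 73.
Observation 65.7 falls in the class 400 – <500.
L = 400, CF = 54, f = 19, h = 100.
P90 = 400 + ((65.7 − 54)/19)·100 = 400 + 61.5789 = 461.579.

461.58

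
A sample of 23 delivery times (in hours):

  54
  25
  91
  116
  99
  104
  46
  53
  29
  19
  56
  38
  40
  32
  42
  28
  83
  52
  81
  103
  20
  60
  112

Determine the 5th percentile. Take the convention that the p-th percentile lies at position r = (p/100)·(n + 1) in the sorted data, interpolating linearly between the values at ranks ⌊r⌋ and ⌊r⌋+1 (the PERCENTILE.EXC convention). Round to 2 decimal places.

19.20

Sorted: 19, 20, 25, 28, 29, 32, 38, 40, 42, 46, 52, 53, 54, 56, 60, 81, 83, 91, 99, 103, 104, 112, 116.
n = 23.
r = (5/100)·(23 + 1) = 1.2.
Rank 1 is 19 and rank 2 is 20.
Interpolate: 19 + 0.2·(20 − 19) = 19 + 0.2·1 = 19.2.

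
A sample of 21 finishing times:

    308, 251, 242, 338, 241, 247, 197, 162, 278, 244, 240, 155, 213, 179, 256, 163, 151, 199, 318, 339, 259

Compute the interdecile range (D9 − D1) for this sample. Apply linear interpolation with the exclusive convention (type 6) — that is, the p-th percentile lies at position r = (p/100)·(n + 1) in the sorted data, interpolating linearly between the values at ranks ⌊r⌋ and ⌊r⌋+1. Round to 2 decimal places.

177.60

Sorted: 151, 155, 162, 163, 179, 197, 199, 213, 240, 241, 242, 244, 247, 251, 256, 259, 278, 308, 318, 338, 339.
n = 21.
P10: r = 2.2; ranks 2–3 are 155, 162; interpolating gives 156.4.
P90: r = 19.8; ranks 19–20 are 318, 338; interpolating gives 334.
Difference: 334 − 156.4 = 177.6.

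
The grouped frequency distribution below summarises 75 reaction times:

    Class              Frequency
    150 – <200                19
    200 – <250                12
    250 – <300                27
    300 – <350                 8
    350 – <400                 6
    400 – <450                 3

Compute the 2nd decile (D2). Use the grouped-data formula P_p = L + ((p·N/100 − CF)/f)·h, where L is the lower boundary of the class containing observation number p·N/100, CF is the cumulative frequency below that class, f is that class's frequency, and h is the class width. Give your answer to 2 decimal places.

189.47

N = 75; target position k = 20/100 · 75 = 15.
Cumulative frequencies: 19, 31, 58, 66, 72, 75.
Observation 15 falls in the class 150 – <200.
L = 150, CF = 0, f = 19, h = 50.
P20 = 150 + ((15 − 0)/19)·50 = 150 + 39.4737 = 189.474.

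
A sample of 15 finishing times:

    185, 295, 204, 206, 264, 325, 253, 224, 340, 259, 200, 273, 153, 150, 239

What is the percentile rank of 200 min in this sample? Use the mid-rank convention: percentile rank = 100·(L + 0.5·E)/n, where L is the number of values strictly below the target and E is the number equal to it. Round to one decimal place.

23.3

Sorted: 150, 153, 185, 200, 204, 206, 224, 239, 253, 259, 264, 273, 295, 325, 340.
Count below 200: L = 3; count equal: E = 1; n = 15.
Percentile rank = 100·(3 + 0.5·1)/15 = 100·3.5/15 = 23.33.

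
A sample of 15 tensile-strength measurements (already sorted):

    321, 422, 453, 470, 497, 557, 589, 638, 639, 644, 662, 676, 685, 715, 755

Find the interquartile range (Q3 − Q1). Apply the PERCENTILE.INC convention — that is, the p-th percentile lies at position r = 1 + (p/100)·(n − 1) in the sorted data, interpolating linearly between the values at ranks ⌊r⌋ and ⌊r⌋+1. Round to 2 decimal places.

n = 15.
P25: r = 4.5; ranks 4–5 are 470, 497; interpolating gives 483.5.
P75: r = 11.5; ranks 11–12 are 662, 676; interpolating gives 669.
Difference: 669 − 483.5 = 185.5.

185.50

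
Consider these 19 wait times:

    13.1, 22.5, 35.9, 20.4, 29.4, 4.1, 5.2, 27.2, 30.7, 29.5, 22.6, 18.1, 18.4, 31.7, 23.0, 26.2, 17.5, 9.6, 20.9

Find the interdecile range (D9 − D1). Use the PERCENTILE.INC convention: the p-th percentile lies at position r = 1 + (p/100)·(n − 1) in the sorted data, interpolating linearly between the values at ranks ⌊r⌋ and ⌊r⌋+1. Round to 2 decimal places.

Sorted: 4.1, 5.2, 9.6, 13.1, 17.5, 18.1, 18.4, 20.4, 20.9, 22.5, 22.6, 23.0, 26.2, 27.2, 29.4, 29.5, 30.7, 31.7, 35.9.
n = 19.
P10: r = 2.8; ranks 2–3 are 5.2, 9.6; interpolating gives 8.72.
P90: r = 17.2; ranks 17–18 are 30.7, 31.7; interpolating gives 30.9.
Difference: 30.9 − 8.72 = 22.18.

22.18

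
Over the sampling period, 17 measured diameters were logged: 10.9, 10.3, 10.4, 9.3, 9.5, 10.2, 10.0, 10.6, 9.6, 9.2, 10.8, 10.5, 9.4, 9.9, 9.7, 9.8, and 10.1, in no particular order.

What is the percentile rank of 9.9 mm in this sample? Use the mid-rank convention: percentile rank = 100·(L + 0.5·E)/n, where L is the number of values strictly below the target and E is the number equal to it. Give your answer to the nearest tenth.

Sorted: 9.2, 9.3, 9.4, 9.5, 9.6, 9.7, 9.8, 9.9, 10.0, 10.1, 10.2, 10.3, 10.4, 10.5, 10.6, 10.8, 10.9.
Count below 9.9: L = 7; count equal: E = 1; n = 17.
Percentile rank = 100·(7 + 0.5·1)/17 = 100·7.5/17 = 44.12.

44.1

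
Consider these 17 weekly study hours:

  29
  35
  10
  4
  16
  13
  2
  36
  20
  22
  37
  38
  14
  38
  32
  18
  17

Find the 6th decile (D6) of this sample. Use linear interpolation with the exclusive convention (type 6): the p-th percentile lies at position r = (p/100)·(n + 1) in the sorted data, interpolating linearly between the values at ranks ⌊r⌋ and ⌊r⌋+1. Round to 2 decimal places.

27.60

Sorted: 2, 4, 10, 13, 14, 16, 17, 18, 20, 22, 29, 32, 35, 36, 37, 38, 38.
n = 17.
r = (60/100)·(17 + 1) = 10.8.
Rank 10 is 22 and rank 11 is 29.
Interpolate: 22 + 0.8·(29 − 22) = 22 + 0.8·7 = 27.6.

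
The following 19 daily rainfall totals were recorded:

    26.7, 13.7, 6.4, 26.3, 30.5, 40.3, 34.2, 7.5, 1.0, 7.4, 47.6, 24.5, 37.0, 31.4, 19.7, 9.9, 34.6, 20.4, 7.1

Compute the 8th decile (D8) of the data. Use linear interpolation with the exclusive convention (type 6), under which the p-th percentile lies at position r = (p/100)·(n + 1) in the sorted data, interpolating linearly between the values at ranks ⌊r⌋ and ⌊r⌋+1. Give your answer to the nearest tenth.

34.6

Sorted: 1.0, 6.4, 7.1, 7.4, 7.5, 9.9, 13.7, 19.7, 20.4, 24.5, 26.3, 26.7, 30.5, 31.4, 34.2, 34.6, 37.0, 40.3, 47.6.
n = 19.
r = (80/100)·(19 + 1) = 16.
r is an integer, so P80 is the value at rank 16: 34.6.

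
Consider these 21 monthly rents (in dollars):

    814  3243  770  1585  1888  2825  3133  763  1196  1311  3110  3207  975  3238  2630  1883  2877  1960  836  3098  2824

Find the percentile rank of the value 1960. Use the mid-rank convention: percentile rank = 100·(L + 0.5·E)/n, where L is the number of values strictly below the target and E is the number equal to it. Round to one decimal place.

50.0

Sorted: 763, 770, 814, 836, 975, 1196, 1311, 1585, 1883, 1888, 1960, 2630, 2824, 2825, 2877, 3098, 3110, 3133, 3207, 3238, 3243.
Count below 1960: L = 10; count equal: E = 1; n = 21.
Percentile rank = 100·(10 + 0.5·1)/21 = 100·10.5/21 = 50.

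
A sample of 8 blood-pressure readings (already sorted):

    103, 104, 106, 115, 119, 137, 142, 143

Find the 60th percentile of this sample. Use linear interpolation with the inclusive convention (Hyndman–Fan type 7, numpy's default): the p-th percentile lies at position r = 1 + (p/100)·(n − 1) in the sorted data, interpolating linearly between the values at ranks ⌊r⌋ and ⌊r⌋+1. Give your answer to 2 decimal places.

n = 8.
r = 1 + (60/100)·(8 − 1) = 1 + 4.2 = 5.2.
Rank 5 is 119 and rank 6 is 137.
Interpolate: 119 + 0.2·(137 − 119) = 119 + 0.2·18 = 122.6.

122.60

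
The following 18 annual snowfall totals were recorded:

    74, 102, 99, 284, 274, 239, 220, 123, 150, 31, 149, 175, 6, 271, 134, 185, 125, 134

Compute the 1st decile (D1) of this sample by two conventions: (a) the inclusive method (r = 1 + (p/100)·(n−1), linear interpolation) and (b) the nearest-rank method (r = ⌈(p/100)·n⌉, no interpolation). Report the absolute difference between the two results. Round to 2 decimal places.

30.10

Sorted: 6, 31, 74, 99, 102, 123, 125, 134, 134, 149, 150, 175, 185, 220, 239, 271, 274, 284.
n = 18.
(a) r = 2.7; between ranks 2 (31) and 3 (74): 61.1.
(b) the nearest-rank method: rank 2 → 31.
|61.1 − 31| = 30.1.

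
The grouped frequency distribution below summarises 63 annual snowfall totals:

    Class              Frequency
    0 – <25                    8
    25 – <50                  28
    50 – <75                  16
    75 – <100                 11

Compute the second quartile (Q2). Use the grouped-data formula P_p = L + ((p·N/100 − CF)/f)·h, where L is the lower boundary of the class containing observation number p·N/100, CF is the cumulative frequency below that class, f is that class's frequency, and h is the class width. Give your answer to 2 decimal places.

N = 63; target position k = 50/100 · 63 = 31.5.
Cumulative frequencies: 8, 36, 52, 63.
Observation 31.5 falls in the class 25 – <50.
L = 25, CF = 8, f = 28, h = 25.
P50 = 25 + ((31.5 − 8)/28)·25 = 25 + 20.9821 = 45.9821.

45.98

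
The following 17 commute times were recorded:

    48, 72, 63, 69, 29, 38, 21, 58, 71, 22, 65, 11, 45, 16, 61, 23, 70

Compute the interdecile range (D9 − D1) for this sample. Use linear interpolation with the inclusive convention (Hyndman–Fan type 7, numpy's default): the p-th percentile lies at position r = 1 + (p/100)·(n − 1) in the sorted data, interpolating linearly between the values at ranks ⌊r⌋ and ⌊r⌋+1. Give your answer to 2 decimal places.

51.40

Sorted: 11, 16, 21, 22, 23, 29, 38, 45, 48, 58, 61, 63, 65, 69, 70, 71, 72.
n = 17.
P10: r = 2.6; ranks 2–3 are 16, 21; interpolating gives 19.
P90: r = 15.4; ranks 15–16 are 70, 71; interpolating gives 70.4.
Difference: 70.4 − 19 = 51.4.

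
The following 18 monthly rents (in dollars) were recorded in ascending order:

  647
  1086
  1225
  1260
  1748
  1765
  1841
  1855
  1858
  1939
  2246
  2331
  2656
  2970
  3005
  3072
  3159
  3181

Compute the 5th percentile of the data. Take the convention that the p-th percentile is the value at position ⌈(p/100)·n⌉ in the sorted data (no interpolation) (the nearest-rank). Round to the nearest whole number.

647

n = 18.
Position = ⌈5/100 · 18⌉ = ⌈0.9⌉ = 1.
The value at rank 1 is 647.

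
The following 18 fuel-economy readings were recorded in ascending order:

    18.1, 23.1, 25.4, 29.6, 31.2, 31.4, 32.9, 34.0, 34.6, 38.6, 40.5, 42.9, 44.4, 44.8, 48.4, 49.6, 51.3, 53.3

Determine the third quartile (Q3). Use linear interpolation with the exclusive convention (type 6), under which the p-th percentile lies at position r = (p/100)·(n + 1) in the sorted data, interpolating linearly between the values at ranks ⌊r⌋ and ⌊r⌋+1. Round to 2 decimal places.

n = 18.
r = (75/100)·(18 + 1) = 14.25.
Rank 14 is 44.8 and rank 15 is 48.4.
Interpolate: 44.8 + 0.25·(48.4 − 44.8) = 44.8 + 0.25·3.6 = 45.7.

45.70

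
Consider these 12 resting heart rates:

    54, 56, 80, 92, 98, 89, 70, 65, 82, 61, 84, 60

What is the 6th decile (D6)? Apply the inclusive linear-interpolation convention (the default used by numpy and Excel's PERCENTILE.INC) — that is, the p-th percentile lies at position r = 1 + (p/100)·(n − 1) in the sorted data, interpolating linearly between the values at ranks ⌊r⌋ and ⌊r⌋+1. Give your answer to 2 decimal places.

Sorted: 54, 56, 60, 61, 65, 70, 80, 82, 84, 89, 92, 98.
n = 12.
r = 1 + (60/100)·(12 − 1) = 1 + 6.6 = 7.6.
Rank 7 is 80 and rank 8 is 82.
Interpolate: 80 + 0.6·(82 − 80) = 80 + 0.6·2 = 81.2.

81.20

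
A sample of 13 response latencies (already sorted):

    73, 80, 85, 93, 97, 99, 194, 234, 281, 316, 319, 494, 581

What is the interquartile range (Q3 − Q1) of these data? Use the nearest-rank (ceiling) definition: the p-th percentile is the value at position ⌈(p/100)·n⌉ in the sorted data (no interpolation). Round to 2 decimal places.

223.00

n = 13.
P25: rank ⌈25/100·13⌉ = 4 → 93.
P75: rank ⌈75/100·13⌉ = 10 → 316.
Difference: 316 − 93 = 223.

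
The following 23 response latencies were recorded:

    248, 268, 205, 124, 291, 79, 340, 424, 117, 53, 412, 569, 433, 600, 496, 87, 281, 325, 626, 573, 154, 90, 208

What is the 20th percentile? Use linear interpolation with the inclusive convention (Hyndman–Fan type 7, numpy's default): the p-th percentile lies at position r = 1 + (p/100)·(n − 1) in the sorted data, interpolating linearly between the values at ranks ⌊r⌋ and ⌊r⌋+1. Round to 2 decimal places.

119.80

Sorted: 53, 79, 87, 90, 117, 124, 154, 205, 208, 248, 268, 281, 291, 325, 340, 412, 424, 433, 496, 569, 573, 600, 626.
n = 23.
r = 1 + (20/100)·(23 − 1) = 1 + 4.4 = 5.4.
Rank 5 is 117 and rank 6 is 124.
Interpolate: 117 + 0.4·(124 − 117) = 117 + 0.4·7 = 119.8.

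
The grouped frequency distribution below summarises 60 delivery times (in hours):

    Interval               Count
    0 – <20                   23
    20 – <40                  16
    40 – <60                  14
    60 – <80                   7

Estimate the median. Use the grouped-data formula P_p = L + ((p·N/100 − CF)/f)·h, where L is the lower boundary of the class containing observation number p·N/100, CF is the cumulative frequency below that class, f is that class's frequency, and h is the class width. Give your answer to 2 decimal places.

28.75

N = 60; target position k = 50/100 · 60 = 30.
Cumulative frequencies: 23, 39, 53, 60.
Observation 30 falls in the class 20 – <40.
L = 20, CF = 23, f = 16, h = 20.
P50 = 20 + ((30 − 23)/16)·20 = 20 + 8.75 = 28.75.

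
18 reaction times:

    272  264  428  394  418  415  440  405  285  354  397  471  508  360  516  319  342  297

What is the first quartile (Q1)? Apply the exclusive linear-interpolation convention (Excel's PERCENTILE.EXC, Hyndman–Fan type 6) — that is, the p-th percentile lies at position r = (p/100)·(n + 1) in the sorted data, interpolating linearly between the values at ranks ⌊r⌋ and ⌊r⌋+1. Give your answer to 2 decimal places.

313.50

Sorted: 264, 272, 285, 297, 319, 342, 354, 360, 394, 397, 405, 415, 418, 428, 440, 471, 508, 516.
n = 18.
r = (25/100)·(18 + 1) = 4.75.
Rank 4 is 297 and rank 5 is 319.
Interpolate: 297 + 0.75·(319 − 297) = 297 + 0.75·22 = 313.5.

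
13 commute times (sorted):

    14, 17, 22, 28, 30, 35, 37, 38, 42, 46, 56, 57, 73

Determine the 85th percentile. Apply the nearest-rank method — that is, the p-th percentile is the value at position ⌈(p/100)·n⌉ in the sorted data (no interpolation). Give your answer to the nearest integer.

n = 13.
Position = ⌈85/100 · 13⌉ = ⌈11.05⌉ = 12.
The value at rank 12 is 57.

57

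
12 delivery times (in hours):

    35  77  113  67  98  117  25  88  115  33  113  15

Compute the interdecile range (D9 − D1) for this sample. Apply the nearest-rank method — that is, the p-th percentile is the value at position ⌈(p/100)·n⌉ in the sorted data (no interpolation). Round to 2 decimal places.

90.00

Sorted: 15, 25, 33, 35, 67, 77, 88, 98, 113, 113, 115, 117.
n = 12.
P10: rank ⌈10/100·12⌉ = 2 → 25.
P90: rank ⌈90/100·12⌉ = 11 → 115.
Difference: 115 − 25 = 90.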